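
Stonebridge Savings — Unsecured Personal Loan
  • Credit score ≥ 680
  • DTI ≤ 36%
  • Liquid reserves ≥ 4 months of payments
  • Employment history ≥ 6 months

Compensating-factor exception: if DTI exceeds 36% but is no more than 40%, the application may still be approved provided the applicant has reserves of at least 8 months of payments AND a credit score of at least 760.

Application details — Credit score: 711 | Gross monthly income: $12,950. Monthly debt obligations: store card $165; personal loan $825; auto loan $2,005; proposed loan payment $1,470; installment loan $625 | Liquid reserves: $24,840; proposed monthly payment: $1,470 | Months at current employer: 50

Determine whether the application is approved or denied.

Denied

Credit score 711 ≥ 680 (meets base)
Total debts = (165 + 825 + 2,005 + 1,470 + 625) = 5,090. DTI = 5,090/12,950 = 39.3% > 36% — standard DTI limit exceeded.
Reserves: 24,840 ÷ 1,470 = 16.9 months (meets 4-month minimum)
Employment 50 ≥ 6 months
39.3% falls in the override range (36%–40%), so the compensating-factor test applies.
Reserves 16.9 ≥ 8 months; credit score 711 < 760.
Override conditions not both satisfied; exception does not apply.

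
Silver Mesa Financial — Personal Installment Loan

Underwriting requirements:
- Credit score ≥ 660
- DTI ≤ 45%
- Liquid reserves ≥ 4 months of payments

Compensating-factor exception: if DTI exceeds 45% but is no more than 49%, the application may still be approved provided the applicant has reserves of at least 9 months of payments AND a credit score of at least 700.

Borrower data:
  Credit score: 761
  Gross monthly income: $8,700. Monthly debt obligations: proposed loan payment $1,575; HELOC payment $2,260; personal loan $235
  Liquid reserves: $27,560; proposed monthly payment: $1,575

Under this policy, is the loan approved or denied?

Credit score 761 ≥ 660 (meets base)
Total debts = (1,575 + 2,260 + 235) = 4,070. DTI: 4,070 ÷ 8,700 = 46.8%, over the 45% base limit.
Liquid reserves cover 27,560/1,575 = 17.5 months — ≥ 4 required
DTI 46.8% is within the 45%–49% exception band; checking compensating factors.
Reserves 17.5 ≥ 9 months; credit score 761 ≥ 700.
Both compensating conditions met → exception applies.

Approved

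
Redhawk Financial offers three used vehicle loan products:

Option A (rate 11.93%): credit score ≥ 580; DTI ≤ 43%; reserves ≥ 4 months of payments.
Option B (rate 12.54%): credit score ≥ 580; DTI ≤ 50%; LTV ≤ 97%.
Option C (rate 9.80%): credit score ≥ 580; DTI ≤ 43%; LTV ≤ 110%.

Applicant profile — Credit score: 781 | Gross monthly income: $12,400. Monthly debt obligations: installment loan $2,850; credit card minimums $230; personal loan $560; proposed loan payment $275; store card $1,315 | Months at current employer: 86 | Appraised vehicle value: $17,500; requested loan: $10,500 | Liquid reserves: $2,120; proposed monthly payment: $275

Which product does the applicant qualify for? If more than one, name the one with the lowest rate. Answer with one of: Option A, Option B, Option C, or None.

Total debts = (2,850 + 230 + 560 + 275 + 1,315) = 5,230; DTI = 5,230/12,400 = 42.2%.
LTV = 10,500/17,500 = 60%.
Reserves = 2,120/275 = 7.7 months.
Option A: score 781 ≥ 580; DTI 42.2% ≤ 43%; reserves 7.7 ≥ 4 mo → qualifies.
Option B: score 781 ≥ 580; DTI 42.2% ≤ 50%; LTV 60% ≤ 97% → qualifies.
Option C: score 781 ≥ 580; DTI 42.2% ≤ 43%; LTV 60% ≤ 110% → qualifies.
Qualifying: Option A, Option B, Option C. Lowest rate is 9.80% → Option C.

Option C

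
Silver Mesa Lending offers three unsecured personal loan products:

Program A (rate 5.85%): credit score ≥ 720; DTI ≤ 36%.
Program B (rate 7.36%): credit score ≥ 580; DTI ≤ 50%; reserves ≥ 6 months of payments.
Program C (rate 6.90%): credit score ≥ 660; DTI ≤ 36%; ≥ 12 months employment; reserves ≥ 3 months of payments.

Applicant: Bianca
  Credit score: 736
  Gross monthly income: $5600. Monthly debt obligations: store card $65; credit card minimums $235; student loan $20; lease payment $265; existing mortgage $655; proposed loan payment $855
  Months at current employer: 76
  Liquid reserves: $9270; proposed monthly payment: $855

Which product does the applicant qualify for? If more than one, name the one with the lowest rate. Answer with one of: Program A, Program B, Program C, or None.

Total debts = (65 + 235 + 20 + 265 + 655 + 855) = 2,095; DTI = 2,095/5,600 = 37.4%.
Reserves = 9,270/855 = 10.8 months.
Program A: score 736 ≥ 720; DTI 37.4% > 36% → does not qualify.
Program B: score 736 ≥ 580; DTI 37.4% ≤ 50%; reserves 10.8 ≥ 6 mo → qualifies.
Program C: score 736 ≥ 660; DTI 37.4% > 36%; employment 76 ≥ 12 mo; reserves 10.8 ≥ 3 mo → does not qualify.

Program B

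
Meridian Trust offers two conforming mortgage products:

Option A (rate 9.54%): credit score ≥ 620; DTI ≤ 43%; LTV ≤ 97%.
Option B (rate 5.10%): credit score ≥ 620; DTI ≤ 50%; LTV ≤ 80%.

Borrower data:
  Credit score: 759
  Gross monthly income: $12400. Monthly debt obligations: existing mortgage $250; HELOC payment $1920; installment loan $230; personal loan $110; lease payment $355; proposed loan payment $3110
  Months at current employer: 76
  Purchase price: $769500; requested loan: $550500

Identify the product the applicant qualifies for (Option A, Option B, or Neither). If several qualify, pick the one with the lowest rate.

Option B

Total debts = (250 + 1,920 + 230 + 110 + 355 + 3,110) = 5,975; DTI = 5,975/12,400 = 48.2%.
LTV = 550,500/769,500 = 71.5%.
Option A: score 759 ≥ 620; DTI 48.2% > 43%; LTV 71.5% ≤ 97% → does not qualify.
Option B: score 759 ≥ 620; DTI 48.2% ≤ 50%; LTV 71.5% ≤ 80% → qualifies.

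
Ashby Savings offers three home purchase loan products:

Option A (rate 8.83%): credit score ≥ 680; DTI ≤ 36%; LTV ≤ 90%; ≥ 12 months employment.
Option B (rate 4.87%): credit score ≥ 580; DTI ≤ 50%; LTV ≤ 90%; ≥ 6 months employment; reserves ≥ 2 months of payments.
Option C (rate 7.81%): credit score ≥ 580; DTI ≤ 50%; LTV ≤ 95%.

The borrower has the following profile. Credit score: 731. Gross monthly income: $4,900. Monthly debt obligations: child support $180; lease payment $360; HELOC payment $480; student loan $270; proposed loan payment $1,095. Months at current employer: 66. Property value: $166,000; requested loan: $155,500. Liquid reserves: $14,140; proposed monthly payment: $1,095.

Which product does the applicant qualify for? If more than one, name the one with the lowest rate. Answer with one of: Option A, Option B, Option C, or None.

Total debts = (180 + 360 + 480 + 270 + 1,095) = 2,385; DTI = 2,385/4,900 = 48.7%.
LTV = 155,500/166,000 = 93.7%.
Reserves = 14,140/1,095 = 12.9 months.
Option A: score 731 ≥ 680; DTI 48.7% > 36%; LTV 93.7% > 90%; employment 66 ≥ 12 mo → does not qualify.
Option B: score 731 ≥ 580; DTI 48.7% ≤ 50%; LTV 93.7% > 90%; employment 66 ≥ 6 mo; reserves 12.9 ≥ 2 mo → does not qualify.
Option C: score 731 ≥ 580; DTI 48.7% ≤ 50%; LTV 93.7% ≤ 95% → qualifies.

Option C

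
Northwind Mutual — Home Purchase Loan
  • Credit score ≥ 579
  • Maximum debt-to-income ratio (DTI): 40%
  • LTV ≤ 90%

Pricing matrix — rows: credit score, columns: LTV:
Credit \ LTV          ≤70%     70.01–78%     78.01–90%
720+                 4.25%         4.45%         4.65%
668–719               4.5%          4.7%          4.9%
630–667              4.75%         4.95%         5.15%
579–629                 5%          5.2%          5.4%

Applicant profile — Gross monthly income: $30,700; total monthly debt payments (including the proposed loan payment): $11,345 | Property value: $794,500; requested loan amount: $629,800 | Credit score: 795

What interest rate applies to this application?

4.65%

Credit score 795 ≥ 579; Debt-to-income = 11,345/30,700 = 37% — meets 40% limit
LTV = 629,800/794,500 = 79.3% ≤ 90%
Score 795 is in the 720+ band; LTV 79.3% is in the 78.01–90% band → 4.65%.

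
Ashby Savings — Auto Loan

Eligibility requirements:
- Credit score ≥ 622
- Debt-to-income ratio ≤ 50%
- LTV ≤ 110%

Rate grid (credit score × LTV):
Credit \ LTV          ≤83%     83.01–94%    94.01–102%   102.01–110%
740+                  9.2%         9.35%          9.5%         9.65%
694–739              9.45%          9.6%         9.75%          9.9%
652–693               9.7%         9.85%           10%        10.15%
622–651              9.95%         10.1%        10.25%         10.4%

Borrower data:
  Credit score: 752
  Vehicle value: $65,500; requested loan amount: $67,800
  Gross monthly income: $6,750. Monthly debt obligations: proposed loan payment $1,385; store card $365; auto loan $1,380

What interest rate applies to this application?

9.65%

Credit score 752 ≥ 622; Total monthly debts = (1,385 + 365 + 1,380) = 3,130. DTI = 3,130/6,750 = 46.4% ≤ 50%
LTV = 67,800/65,500 = 103.5% ≤ 110%
Score 752 is in the 740+ band; LTV 103.5% is in the 102.01–110% band → 9.65%.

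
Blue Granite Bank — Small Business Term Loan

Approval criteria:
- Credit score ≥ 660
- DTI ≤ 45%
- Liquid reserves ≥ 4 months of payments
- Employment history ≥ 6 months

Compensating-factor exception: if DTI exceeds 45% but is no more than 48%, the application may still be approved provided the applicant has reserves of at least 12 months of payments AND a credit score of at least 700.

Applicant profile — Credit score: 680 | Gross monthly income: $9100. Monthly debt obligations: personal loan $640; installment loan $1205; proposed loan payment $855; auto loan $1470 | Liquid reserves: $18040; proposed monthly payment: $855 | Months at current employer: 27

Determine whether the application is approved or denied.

Credit score 680 ≥ 660 (meets base)
Total debts = (640 + 1,205 + 855 + 1,470) = 4,170. DTI = 4,170/9,100 = 45.8% > 45% — standard DTI limit exceeded.
Liquid reserves cover 18,040/855 = 21.1 months — ≥ 4 required
Employment 27 ≥ 6 months
45.8% falls in the override range (45%–48%), so the compensating-factor test applies.
Override check — reserves: 21.1 mo (ok); score: 680 (below 700).
Compensating-factor requirement not fully met.

Denied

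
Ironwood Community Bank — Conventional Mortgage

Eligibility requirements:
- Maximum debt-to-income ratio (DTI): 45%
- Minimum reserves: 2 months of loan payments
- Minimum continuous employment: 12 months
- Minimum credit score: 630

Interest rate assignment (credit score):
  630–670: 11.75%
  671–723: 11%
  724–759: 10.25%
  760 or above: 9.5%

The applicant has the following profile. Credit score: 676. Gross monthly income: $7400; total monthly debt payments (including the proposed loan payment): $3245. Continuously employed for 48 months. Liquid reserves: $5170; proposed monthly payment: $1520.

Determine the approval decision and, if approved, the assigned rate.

Approved at 11%

Credit score 676 ≥ 630 (meets minimum)
Employment 48 ≥ 12 months
Reserves: 5,170 ÷ 1,520 = 3.4 months (meets 2-month minimum)
Debt-to-income = 3,245/7,400 = 43.9% — meets 45% limit
All requirements met. Score 676 falls in the 671–723 tier → 11%.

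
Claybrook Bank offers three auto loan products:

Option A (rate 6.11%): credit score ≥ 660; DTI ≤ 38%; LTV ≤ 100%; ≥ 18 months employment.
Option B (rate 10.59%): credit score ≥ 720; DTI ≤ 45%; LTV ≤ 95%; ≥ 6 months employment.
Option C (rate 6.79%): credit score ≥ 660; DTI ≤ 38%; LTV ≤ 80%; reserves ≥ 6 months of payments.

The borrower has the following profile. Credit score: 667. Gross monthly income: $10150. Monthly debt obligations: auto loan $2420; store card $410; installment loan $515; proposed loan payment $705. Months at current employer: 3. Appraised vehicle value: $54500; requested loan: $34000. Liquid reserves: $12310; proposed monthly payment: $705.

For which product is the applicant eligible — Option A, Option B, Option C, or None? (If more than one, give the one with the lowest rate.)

None

Total debts = (2,420 + 410 + 515 + 705) = 4,050; DTI = 4,050/10,150 = 39.9%.
LTV = 34,000/54,500 = 62.4%.
Reserves = 12,310/705 = 17.5 months.
Option A: score 667 ≥ 660; DTI 39.9% > 38%; LTV 62.4% ≤ 100%; employment 3 < 18 mo → does not qualify.
Option B: score 667 < 720; DTI 39.9% ≤ 45%; LTV 62.4% ≤ 95%; employment 3 < 6 mo → does not qualify.
Option C: score 667 ≥ 660; DTI 39.9% > 38%; LTV 62.4% ≤ 80%; reserves 17.5 ≥ 6 mo → does not qualify.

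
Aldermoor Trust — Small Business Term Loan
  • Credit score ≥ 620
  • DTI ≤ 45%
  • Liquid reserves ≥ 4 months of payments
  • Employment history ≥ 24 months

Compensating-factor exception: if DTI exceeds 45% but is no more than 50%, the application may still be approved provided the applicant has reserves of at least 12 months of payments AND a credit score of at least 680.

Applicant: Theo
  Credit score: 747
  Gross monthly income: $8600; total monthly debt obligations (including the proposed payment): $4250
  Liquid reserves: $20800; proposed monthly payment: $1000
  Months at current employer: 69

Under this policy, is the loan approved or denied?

Credit score 747 ≥ 620 (meets base)
DTI: 4,250 ÷ 8,600 = 49.4%, over the 45% base limit.
Reserves: 20,800 ÷ 1,000 = 20.8 months (meets 4-month minimum)
Employment 69 ≥ 24 months
49.4% falls in the override range (45%–50%), so the compensating-factor test applies.
Reserves 20.8 ≥ 12 months; credit score 747 ≥ 680.
Both override conditions satisfied; DTI exception granted.

Approved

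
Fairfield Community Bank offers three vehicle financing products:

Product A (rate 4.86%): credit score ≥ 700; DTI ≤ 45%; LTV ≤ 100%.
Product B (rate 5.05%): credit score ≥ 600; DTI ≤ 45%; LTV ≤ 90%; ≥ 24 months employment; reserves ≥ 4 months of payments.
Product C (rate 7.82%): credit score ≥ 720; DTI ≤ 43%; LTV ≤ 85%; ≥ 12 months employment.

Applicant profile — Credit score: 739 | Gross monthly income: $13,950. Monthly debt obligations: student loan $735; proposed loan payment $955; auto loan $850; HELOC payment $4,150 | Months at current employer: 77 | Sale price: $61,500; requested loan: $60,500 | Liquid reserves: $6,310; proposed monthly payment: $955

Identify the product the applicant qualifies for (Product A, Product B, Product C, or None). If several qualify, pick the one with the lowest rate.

Total debts = (735 + 955 + 850 + 4,150) = 6,690; DTI = 6,690/13,950 = 48%.
LTV = 60,500/61,500 = 98.4%.
Reserves = 6,310/955 = 6.6 months.
Product A: score 739 ≥ 700; DTI 48% > 45%; LTV 98.4% ≤ 100% → does not qualify.
Product B: score 739 ≥ 600; DTI 48% > 45%; LTV 98.4% > 90%; employment 77 ≥ 24 mo; reserves 6.6 ≥ 4 mo → does not qualify.
Product C: score 739 ≥ 720; DTI 48% > 43%; LTV 98.4% > 85%; employment 77 ≥ 12 mo → does not qualify.

None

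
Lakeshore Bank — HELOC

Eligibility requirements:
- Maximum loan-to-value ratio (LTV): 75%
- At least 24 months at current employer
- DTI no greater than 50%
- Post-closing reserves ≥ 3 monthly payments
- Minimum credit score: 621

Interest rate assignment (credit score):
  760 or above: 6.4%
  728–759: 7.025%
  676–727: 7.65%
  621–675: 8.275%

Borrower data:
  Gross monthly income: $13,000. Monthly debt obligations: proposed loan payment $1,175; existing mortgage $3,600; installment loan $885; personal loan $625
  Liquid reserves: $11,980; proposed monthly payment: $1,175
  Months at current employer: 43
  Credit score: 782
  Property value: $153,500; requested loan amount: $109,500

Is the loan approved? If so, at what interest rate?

Credit score 782 ≥ 621 (meets minimum)
LTV = 109,500/153,500 = 71.3% ≤ 75%
Employment 43 ≥ 24 months
Total monthly debts = (1,175 + 3,600 + 885 + 625) = 6,285. DTI: 6,285 ÷ 13,000 = 48.3%, within the 50% cap
Reserves: 11,980 ÷ 1,175 = 10.2 months (meets 3-month minimum)
All requirements met. Score 782 falls in the 760 or above tier → 6.4%.

Approved at 6.4%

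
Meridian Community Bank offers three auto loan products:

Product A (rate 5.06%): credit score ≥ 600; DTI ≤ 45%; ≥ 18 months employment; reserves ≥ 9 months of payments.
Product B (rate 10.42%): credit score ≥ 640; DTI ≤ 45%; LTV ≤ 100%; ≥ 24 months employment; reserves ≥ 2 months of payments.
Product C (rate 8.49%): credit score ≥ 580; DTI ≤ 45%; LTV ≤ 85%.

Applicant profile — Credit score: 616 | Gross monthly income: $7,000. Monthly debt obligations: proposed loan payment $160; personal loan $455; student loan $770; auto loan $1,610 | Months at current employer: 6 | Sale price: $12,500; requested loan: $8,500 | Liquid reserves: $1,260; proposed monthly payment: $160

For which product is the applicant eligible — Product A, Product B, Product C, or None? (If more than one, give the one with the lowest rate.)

Product C

Total debts = (160 + 455 + 770 + 1,610) = 2,995; DTI = 2,995/7,000 = 42.8%.
LTV = 8,500/12,500 = 68%.
Reserves = 1,260/160 = 7.9 months.
Product A: score 616 ≥ 600; DTI 42.8% ≤ 45%; employment 6 < 18 mo; reserves 7.9 < 9 mo → does not qualify.
Product B: score 616 < 640; DTI 42.8% ≤ 45%; LTV 68% ≤ 100%; employment 6 < 24 mo; reserves 7.9 ≥ 2 mo → does not qualify.
Product C: score 616 ≥ 580; DTI 42.8% ≤ 45%; LTV 68% ≤ 85% → qualifies.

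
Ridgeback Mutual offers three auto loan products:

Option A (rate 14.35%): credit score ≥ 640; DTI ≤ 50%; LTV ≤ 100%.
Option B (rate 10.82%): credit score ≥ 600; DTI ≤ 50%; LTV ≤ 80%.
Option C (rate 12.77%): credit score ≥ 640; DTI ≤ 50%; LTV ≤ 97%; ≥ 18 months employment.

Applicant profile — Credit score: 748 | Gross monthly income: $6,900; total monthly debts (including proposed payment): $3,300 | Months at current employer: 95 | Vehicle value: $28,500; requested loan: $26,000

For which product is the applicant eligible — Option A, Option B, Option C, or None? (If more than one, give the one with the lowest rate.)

DTI = 3,300/6,900 = 47.8%.
LTV = 26,000/28,500 = 91.2%.
Option A: score 748 ≥ 640; DTI 47.8% ≤ 50%; LTV 91.2% ≤ 100% → qualifies.
Option B: score 748 ≥ 600; DTI 47.8% ≤ 50%; LTV 91.2% > 80% → does not qualify.
Option C: score 748 ≥ 640; DTI 47.8% ≤ 50%; LTV 91.2% ≤ 97%; employment 95 ≥ 18 mo → qualifies.
Qualifying: Option A, Option C. Lowest rate is 12.77% → Option C.

Option C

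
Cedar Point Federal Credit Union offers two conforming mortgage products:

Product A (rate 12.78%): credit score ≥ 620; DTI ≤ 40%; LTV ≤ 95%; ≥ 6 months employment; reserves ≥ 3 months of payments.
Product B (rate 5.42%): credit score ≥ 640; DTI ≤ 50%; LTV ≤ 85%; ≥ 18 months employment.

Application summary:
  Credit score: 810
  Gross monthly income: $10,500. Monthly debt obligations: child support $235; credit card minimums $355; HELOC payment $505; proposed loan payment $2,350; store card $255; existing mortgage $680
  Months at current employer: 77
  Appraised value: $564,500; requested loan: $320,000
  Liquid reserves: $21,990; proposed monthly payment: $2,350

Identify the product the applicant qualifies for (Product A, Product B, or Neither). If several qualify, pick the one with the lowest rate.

Product B

Total debts = (235 + 355 + 505 + 2,350 + 255 + 680) = 4,380; DTI = 4,380/10,500 = 41.7%.
LTV = 320,000/564,500 = 56.7%.
Reserves = 21,990/2,350 = 9.4 months.
Product A: score 810 ≥ 620; DTI 41.7% > 40%; LTV 56.7% ≤ 95%; employment 77 ≥ 6 mo; reserves 9.4 ≥ 3 mo → does not qualify.
Product B: score 810 ≥ 640; DTI 41.7% ≤ 50%; LTV 56.7% ≤ 85%; employment 77 ≥ 18 mo → qualifies.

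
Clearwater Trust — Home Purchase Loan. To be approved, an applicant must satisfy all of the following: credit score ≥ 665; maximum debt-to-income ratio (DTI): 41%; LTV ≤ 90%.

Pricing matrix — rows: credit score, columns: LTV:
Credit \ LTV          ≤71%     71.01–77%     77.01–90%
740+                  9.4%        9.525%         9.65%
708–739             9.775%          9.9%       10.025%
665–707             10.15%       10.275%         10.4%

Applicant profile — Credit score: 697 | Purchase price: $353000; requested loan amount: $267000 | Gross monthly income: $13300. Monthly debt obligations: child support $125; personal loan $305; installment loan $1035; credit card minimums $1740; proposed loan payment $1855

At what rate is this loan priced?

Credit score 697 ≥ 665; Total monthly debts = (125 + 305 + 1,035 + 1,740 + 1,855) = 5,060. DTI: 5,060 ÷ 13,300 = 38%, within the 41% cap
LTV = 267,000/353,000 = 75.6% ≤ 90%
Score 697 is in the 665–707 band; LTV 75.6% is in the 71.01–77% band → 10.275%.

10.275%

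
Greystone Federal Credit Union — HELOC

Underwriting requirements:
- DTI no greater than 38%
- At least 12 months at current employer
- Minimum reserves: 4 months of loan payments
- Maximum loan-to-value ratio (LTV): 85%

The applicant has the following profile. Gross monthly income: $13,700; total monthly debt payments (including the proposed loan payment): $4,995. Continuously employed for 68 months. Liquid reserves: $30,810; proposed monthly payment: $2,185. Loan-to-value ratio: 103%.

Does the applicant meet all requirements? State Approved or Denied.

DTI = 4,995/13,700 = 36.5% ≤ 38%
Employment 68 ≥ 12 months
Reserves = 30,810/2,185 = 14.1 months ≥ 4
LTV 103% > 85%
Fails on LTV.

Denied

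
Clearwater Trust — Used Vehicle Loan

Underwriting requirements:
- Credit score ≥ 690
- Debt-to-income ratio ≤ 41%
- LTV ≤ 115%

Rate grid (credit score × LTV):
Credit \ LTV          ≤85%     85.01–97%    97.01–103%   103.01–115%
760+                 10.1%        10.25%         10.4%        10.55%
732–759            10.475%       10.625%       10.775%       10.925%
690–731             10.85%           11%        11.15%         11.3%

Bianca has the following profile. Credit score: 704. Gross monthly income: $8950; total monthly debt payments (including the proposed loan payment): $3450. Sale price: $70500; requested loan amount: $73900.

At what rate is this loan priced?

Credit score 704 ≥ 690; DTI = 3,450/8,950 = 38.5% ≤ 41%
LTV = 73,900/70,500 = 104.8% ≤ 115%
Score 704 is in the 690–731 band; LTV 104.8% is in the 103.01–115% band → 11.3%.

11.3%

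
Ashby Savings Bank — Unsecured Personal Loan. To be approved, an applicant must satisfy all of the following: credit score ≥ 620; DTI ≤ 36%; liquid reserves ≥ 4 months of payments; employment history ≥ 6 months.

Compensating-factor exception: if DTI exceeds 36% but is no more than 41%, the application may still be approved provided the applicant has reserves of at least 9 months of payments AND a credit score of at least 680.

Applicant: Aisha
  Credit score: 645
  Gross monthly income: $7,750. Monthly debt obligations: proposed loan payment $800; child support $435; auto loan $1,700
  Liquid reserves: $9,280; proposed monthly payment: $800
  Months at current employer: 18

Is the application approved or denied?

Denied

Credit score 645 ≥ 620 (meets base)
Total debts = (800 + 435 + 1,700) = 2,935. DTI = 2,935/7,750 = 37.9% > 36% — standard DTI limit exceeded.
Reserves = 9,280/800 = 11.6 months ≥ 4
Employment 18 ≥ 6 months
37.9% falls in the override range (36%–41%), so the compensating-factor test applies.
Override check — reserves: 11.6 mo (ok); score: 645 (below 680).
Override conditions not both satisfied; exception does not apply.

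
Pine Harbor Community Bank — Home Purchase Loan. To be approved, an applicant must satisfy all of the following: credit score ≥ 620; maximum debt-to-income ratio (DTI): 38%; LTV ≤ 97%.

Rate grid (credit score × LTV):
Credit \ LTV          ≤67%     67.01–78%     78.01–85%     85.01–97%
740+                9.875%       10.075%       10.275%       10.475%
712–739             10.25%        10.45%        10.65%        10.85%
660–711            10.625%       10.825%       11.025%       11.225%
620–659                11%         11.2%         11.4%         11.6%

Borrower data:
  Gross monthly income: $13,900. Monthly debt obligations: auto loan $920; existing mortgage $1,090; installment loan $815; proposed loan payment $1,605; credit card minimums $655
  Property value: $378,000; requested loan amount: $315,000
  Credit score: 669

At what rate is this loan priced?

11.025%

Credit score 669 ≥ 620; Total monthly debts = (920 + 1,090 + 815 + 1,605 + 655) = 5,085. DTI = 5,085/13,900 = 36.6% ≤ 38%
LTV = 315,000/378,000 = 83.3% ≤ 97%
Score 669 is in the 660–711 band; LTV 83.3% is in the 78.01–85% band → 11.025%.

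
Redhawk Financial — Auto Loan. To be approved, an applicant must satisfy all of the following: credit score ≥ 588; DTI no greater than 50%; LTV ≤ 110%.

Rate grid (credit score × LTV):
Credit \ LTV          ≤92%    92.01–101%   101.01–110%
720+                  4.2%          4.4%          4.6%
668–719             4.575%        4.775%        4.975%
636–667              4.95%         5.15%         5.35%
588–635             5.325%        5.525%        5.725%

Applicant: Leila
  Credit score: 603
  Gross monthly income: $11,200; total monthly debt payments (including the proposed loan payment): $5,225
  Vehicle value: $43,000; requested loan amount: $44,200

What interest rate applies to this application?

5.725%

Credit score 603 ≥ 588; DTI = 5,225/11,200 = 46.7% ≤ 50%
Loan-to-value = 44,200/43,000 = 102.8% — pass (110% max)
Score 603 is in the 588–635 band; LTV 102.8% is in the 101.01–110% band → 5.725%.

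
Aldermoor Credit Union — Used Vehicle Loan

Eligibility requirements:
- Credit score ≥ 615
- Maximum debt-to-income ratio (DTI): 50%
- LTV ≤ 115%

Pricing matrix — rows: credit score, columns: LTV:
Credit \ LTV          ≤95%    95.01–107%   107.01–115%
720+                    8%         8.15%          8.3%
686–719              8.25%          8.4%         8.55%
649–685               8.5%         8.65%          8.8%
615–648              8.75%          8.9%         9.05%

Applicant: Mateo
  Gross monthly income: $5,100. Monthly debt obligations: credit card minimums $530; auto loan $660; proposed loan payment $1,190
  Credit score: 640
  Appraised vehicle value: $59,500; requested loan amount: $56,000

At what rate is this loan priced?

Credit score 640 ≥ 615; Total monthly debts = (530 + 660 + 1,190) = 2,380. Debt-to-income = 2,380/5,100 = 46.7% — meets 50% limit
LTV = 56,000/59,500 = 94.1% ≤ 115%
Score 640 is in the 615–648 band; LTV 94.1% is in the ≤95% band → 8.75%.

8.75%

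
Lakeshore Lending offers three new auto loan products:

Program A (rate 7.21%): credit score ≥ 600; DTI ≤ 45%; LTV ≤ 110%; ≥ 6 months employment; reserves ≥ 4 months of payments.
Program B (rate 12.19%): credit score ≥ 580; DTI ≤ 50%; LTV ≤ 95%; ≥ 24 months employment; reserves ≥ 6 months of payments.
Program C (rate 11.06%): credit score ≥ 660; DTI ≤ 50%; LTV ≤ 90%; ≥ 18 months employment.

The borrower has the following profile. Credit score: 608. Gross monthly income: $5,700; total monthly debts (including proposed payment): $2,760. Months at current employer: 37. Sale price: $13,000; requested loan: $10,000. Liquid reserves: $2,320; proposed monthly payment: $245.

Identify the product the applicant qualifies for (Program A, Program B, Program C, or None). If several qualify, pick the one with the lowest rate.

DTI = 2,760/5,700 = 48.4%.
LTV = 10,000/13,000 = 76.9%.
Reserves = 2,320/245 = 9.5 months.
Program A: score 608 ≥ 600; DTI 48.4% > 45%; LTV 76.9% ≤ 110%; employment 37 ≥ 6 mo; reserves 9.5 ≥ 4 mo → does not qualify.
Program B: score 608 ≥ 580; DTI 48.4% ≤ 50%; LTV 76.9% ≤ 95%; employment 37 ≥ 24 mo; reserves 9.5 ≥ 6 mo → qualifies.
Program C: score 608 < 660; DTI 48.4% ≤ 50%; LTV 76.9% ≤ 90%; employment 37 ≥ 18 mo → does not qualify.

Program B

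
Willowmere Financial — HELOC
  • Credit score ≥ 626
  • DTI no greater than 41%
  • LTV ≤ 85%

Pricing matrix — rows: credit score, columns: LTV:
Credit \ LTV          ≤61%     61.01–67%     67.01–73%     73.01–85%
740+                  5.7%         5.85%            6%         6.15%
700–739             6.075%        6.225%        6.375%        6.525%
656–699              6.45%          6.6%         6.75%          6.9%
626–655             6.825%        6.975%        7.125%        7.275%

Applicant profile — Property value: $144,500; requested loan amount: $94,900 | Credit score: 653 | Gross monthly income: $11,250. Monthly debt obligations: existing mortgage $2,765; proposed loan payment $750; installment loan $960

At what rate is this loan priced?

Credit score 653 ≥ 626; Total monthly debts = (2,765 + 750 + 960) = 4,475. DTI = 4,475/11,250 = 39.8% ≤ 41%
Loan-to-value = 94,900/144,500 = 65.7% — pass (85% max)
Row: 653 falls in 626–655. Column: 65.7% falls in 61.01–67%. Rate = 6.975%.

6.975%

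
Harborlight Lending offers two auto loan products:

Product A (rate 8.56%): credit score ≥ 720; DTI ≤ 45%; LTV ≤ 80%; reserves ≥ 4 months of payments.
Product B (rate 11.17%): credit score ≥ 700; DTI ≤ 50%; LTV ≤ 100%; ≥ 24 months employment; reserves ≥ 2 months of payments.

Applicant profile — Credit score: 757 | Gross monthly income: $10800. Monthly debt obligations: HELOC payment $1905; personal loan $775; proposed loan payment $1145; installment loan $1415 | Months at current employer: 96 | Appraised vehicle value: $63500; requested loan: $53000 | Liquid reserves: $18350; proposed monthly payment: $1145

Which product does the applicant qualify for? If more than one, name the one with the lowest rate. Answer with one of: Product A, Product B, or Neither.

Product B

Total debts = (1,905 + 775 + 1,145 + 1,415) = 5,240; DTI = 5,240/10,800 = 48.5%.
LTV = 53,000/63,500 = 83.5%.
Reserves = 18,350/1,145 = 16.0 months.
Product A: score 757 ≥ 720; DTI 48.5% > 45%; LTV 83.5% > 80%; reserves 16.0 ≥ 4 mo → does not qualify.
Product B: score 757 ≥ 700; DTI 48.5% ≤ 50%; LTV 83.5% ≤ 100%; employment 96 ≥ 24 mo; reserves 16.0 ≥ 2 mo → qualifies.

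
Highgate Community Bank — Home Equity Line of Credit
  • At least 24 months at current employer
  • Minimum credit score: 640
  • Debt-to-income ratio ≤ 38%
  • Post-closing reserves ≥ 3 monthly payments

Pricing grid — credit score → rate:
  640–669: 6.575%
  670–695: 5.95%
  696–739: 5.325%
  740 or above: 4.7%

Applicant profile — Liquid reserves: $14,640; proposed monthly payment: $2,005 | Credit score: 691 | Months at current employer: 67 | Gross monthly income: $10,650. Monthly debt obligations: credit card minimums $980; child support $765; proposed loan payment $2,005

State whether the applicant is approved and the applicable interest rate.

Credit score 691 ≥ 640 (meets minimum)
Employment 67 ≥ 24 months
Total monthly debts = (980 + 765 + 2,005) = 3,750. Debt-to-income = 3,750/10,650 = 35.2% — meets 38% limit
Liquid reserves cover 14,640/2,005 = 7.3 months — ≥ 3 required
All requirements met. Score 691 falls in the 670–695 tier → 5.95%.

Approved at 5.95%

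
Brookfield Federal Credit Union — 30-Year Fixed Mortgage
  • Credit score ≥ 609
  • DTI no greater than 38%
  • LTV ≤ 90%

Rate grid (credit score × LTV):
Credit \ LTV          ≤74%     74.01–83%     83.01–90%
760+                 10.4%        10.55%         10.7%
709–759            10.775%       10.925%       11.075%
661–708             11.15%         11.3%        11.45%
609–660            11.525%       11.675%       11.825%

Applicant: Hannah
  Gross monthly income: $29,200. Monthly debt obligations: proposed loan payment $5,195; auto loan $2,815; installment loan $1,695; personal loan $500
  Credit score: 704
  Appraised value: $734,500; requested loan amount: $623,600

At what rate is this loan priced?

11.45%

Credit score 704 ≥ 609; Total monthly debts = (5,195 + 2,815 + 1,695 + 500) = 10,205. DTI: 10,205 ÷ 29,200 = 34.9%, within the 38% cap
LTV = 623,600/734,500 = 84.9% ≤ 90%
Row: 704 falls in 661–708. Column: 84.9% falls in 83.01–90%. Rate = 11.45%.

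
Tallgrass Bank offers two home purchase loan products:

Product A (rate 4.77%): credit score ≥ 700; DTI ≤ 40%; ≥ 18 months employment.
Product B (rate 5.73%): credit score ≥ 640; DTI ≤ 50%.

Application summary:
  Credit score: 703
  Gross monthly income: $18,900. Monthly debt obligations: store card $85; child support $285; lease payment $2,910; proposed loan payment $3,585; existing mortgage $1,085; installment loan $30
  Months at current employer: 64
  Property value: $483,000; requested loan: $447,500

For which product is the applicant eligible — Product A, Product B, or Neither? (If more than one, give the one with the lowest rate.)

Product B

Total debts = (85 + 285 + 2,910 + 3,585 + 1,085 + 30) = 7,980; DTI = 7,980/18,900 = 42.2%.
LTV = 447,500/483,000 = 92.7%.
Product A: score 703 ≥ 700; DTI 42.2% > 40%; employment 64 ≥ 18 mo → does not qualify.
Product B: score 703 ≥ 640; DTI 42.2% ≤ 50% → qualifies.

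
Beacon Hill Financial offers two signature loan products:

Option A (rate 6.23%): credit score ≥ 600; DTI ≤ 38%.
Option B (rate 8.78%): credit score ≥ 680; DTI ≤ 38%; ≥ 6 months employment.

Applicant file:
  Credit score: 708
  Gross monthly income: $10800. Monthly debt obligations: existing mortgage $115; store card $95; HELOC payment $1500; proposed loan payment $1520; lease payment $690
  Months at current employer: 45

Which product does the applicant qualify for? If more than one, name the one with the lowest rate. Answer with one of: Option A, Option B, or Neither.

Total debts = (115 + 95 + 1,500 + 1,520 + 690) = 3,920; DTI = 3,920/10,800 = 36.3%.
Option A: score 708 ≥ 600; DTI 36.3% ≤ 38% → qualifies.
Option B: score 708 ≥ 680; DTI 36.3% ≤ 38%; employment 45 ≥ 6 mo → qualifies.
Qualifying: Option A, Option B. Lowest rate is 6.23% → Option A.

Option A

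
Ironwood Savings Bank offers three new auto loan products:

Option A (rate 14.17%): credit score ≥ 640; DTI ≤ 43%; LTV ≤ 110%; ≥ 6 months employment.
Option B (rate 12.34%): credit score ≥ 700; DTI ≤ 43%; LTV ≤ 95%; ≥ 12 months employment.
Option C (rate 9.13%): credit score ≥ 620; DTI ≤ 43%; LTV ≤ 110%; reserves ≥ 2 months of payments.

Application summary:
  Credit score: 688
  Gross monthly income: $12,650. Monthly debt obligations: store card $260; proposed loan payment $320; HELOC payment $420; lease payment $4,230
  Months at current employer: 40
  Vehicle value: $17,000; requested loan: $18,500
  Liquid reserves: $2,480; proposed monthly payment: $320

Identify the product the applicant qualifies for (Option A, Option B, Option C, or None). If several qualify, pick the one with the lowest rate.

Total debts = (260 + 320 + 420 + 4,230) = 5,230; DTI = 5,230/12,650 = 41.3%.
LTV = 18,500/17,000 = 108.8%.
Reserves = 2,480/320 = 7.8 months.
Option A: score 688 ≥ 640; DTI 41.3% ≤ 43%; LTV 108.8% ≤ 110%; employment 40 ≥ 6 mo → qualifies.
Option B: score 688 < 700; DTI 41.3% ≤ 43%; LTV 108.8% > 95%; employment 40 ≥ 12 mo → does not qualify.
Option C: score 688 ≥ 620; DTI 41.3% ≤ 43%; LTV 108.8% ≤ 110%; reserves 7.8 ≥ 2 mo → qualifies.
Qualifying: Option A, Option C. Lowest rate is 9.13% → Option C.

Option C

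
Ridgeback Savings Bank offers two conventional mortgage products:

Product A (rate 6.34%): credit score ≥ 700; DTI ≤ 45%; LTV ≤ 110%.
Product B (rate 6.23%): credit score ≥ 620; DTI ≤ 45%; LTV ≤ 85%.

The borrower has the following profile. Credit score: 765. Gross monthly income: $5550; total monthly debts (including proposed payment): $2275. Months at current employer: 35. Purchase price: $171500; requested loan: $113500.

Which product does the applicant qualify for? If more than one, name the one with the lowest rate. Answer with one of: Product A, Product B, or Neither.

DTI = 2,275/5,550 = 41%.
LTV = 113,500/171,500 = 66.2%.
Product A: score 765 ≥ 700; DTI 41% ≤ 45%; LTV 66.2% ≤ 110% → qualifies.
Product B: score 765 ≥ 620; DTI 41% ≤ 45%; LTV 66.2% ≤ 85% → qualifies.
Qualifying: Product A, Product B. Lowest rate is 6.23% → Product B.

Product B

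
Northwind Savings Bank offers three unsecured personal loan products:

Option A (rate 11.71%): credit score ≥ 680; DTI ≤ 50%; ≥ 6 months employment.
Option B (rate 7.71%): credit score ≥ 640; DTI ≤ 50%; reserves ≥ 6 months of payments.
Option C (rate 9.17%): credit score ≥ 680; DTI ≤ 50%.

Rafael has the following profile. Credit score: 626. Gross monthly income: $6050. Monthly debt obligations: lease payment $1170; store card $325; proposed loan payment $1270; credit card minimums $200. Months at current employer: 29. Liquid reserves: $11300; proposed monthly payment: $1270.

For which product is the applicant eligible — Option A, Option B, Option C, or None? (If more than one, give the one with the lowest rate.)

Total debts = (1,170 + 325 + 1,270 + 200) = 2,965; DTI = 2,965/6,050 = 49%.
Reserves = 11,300/1,270 = 8.9 months.
Option A: score 626 < 680; DTI 49% ≤ 50%; employment 29 ≥ 6 mo → does not qualify.
Option B: score 626 < 640; DTI 49% ≤ 50%; reserves 8.9 ≥ 6 mo → does not qualify.
Option C: score 626 < 680; DTI 49% ≤ 50% → does not qualify.

None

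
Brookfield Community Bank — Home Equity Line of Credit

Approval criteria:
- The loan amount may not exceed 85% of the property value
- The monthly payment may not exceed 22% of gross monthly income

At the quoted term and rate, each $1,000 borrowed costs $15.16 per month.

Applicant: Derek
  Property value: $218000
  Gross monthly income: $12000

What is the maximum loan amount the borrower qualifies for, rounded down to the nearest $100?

Payment cap: 22% × $12,000 = $2,640/month.
At $15.16 per $1,000, that supports 2,640/15.16 × 1,000 ≈ $174,142 → $174,100.
LTV cap: 85% × $218,000 = $185,300 → $185,300.
Binding constraint: payment-to-income.

$174,100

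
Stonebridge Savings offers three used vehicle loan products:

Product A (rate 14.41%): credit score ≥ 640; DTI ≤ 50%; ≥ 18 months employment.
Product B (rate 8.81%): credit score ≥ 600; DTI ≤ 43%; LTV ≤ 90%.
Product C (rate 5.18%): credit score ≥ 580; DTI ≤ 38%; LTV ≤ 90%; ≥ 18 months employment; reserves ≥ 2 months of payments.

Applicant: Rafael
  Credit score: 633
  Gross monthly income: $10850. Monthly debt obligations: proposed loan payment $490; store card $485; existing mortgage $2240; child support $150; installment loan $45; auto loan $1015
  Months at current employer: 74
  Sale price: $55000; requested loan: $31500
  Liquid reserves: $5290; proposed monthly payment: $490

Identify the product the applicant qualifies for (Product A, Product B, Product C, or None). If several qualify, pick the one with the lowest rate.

Product B

Total debts = (490 + 485 + 2,240 + 150 + 45 + 1,015) = 4,425; DTI = 4,425/10,850 = 40.8%.
LTV = 31,500/55,000 = 57.3%.
Reserves = 5,290/490 = 10.8 months.
Product A: score 633 < 640; DTI 40.8% ≤ 50%; employment 74 ≥ 18 mo → does not qualify.
Product B: score 633 ≥ 600; DTI 40.8% ≤ 43%; LTV 57.3% ≤ 90% → qualifies.
Product C: score 633 ≥ 580; DTI 40.8% > 38%; LTV 57.3% ≤ 90%; employment 74 ≥ 18 mo; reserves 10.8 ≥ 2 mo → does not qualify.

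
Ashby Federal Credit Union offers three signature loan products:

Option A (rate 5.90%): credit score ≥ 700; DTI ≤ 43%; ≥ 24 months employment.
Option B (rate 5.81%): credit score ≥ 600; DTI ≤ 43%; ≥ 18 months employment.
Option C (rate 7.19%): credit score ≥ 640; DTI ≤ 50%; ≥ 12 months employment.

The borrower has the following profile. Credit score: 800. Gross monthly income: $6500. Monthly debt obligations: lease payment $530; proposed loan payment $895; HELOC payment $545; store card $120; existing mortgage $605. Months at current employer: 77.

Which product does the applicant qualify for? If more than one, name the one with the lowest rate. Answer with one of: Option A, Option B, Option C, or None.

Option B

Total debts = (530 + 895 + 545 + 120 + 605) = 2,695; DTI = 2,695/6,500 = 41.5%.
Option A: score 800 ≥ 700; DTI 41.5% ≤ 43%; employment 77 ≥ 24 mo → qualifies.
Option B: score 800 ≥ 600; DTI 41.5% ≤ 43%; employment 77 ≥ 18 mo → qualifies.
Option C: score 800 ≥ 640; DTI 41.5% ≤ 50%; employment 77 ≥ 12 mo → qualifies.
Qualifying: Option A, Option B, Option C. Lowest rate is 5.81% → Option B.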